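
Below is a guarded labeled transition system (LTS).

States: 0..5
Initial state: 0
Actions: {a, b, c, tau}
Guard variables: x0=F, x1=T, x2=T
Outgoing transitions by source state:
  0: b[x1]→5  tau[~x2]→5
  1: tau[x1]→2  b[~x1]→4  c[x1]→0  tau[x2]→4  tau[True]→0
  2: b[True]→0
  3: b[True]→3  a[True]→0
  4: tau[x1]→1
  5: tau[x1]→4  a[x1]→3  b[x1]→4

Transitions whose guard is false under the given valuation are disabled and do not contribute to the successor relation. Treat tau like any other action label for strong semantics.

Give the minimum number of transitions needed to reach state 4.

Answer: 2

Analysis:
BFS to 4:
  L0 = {0}
  L1 = {5}
  L2 = {3,4}
first hit 4 at d=2 via b·b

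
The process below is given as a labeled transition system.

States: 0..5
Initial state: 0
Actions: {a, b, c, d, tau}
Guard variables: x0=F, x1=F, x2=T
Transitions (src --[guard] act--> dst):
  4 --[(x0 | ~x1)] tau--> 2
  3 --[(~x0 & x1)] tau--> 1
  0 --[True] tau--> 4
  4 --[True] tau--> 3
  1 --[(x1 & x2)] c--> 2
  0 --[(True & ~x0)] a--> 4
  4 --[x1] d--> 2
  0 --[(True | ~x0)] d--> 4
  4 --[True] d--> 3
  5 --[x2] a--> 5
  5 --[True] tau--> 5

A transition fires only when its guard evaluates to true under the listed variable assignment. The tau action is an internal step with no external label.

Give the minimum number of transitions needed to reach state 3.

Breadth-first toward 3:
  Layer 0: {0}
  Layer 1: {4}
  Layer 2: {2,3}
3 enters at depth 2; path a·d

Answer: 2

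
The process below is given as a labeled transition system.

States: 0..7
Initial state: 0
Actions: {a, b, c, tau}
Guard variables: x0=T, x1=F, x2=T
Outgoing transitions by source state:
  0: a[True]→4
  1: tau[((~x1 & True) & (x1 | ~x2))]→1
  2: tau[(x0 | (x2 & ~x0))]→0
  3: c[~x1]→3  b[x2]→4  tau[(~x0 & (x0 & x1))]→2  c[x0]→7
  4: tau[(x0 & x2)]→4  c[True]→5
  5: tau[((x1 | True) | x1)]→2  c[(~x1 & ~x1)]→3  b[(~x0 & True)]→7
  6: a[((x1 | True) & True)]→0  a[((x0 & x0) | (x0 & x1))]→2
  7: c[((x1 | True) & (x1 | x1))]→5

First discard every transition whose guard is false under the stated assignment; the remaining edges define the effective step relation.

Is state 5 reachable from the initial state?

Answer: REACHABLE

Trace:
Guard filter leaves 11 enabled edge(s).
Layer 0: {0}
Layer 1: {4}  now seen {0,4}
Layer 2: {5}  now seen {0,4,5}
Layer 3: {2,3}  now seen {0,2,3,4,5}
Layer 4: {7}  now seen {0,2,3,4,5,7}
R = {0,2,3,4,5,7}
witness 5: a·c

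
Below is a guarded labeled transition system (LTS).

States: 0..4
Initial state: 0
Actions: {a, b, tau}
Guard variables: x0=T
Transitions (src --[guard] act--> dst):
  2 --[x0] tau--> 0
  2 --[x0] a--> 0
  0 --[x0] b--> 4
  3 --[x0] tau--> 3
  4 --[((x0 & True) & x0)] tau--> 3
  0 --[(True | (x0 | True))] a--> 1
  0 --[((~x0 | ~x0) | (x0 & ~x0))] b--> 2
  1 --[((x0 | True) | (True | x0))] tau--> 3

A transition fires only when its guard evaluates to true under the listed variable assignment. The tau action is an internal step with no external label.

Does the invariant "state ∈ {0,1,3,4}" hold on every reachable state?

Answer: INVARIANT HOLDS

Analysis:
Inv-set: {0,1,3,4}
R = {0,1,3,4}
  0: ✓
  1: ✓
  3: ✓
  4: ✓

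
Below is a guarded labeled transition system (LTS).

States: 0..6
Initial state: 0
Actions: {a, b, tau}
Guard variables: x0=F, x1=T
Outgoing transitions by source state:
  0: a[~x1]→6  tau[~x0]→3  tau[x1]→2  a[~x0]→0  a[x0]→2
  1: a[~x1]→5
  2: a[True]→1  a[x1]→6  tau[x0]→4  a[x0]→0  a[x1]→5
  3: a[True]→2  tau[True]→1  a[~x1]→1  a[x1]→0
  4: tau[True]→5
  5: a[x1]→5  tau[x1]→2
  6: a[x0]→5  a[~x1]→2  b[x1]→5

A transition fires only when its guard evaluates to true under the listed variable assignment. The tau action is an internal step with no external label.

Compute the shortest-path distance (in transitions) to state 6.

Breadth-first toward 6:
  L0 = {0}
  L1 = {2,3}
  L2 = {1,5,6}
depth(6)=2, e.g. tau·a

Answer: 2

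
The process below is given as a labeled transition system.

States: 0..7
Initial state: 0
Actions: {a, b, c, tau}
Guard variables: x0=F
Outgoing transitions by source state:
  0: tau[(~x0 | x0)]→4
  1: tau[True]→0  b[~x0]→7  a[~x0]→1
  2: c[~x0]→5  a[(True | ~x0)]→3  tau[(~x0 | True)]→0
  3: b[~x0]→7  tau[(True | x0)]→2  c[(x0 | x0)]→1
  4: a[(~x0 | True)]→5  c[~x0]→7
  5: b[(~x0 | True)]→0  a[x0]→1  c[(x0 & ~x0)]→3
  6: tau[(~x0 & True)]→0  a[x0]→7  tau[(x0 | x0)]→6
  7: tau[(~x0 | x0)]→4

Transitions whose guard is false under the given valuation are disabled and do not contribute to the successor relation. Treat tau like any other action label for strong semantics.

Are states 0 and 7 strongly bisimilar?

Compute ~ classes (split until stable):
  P[0] = {{0,1,2,3,4,5,6,7}}
  P[1] = {{0,6,7},{1},{2},{3},{4},{5}}
  P[2] = {{0,7},{1},{2},{3},{4},{5},{6}}
7 equivalence class(es) (converged in 3)
0∈{0,7}, 7∈{0,7}

Answer: BISIMILAR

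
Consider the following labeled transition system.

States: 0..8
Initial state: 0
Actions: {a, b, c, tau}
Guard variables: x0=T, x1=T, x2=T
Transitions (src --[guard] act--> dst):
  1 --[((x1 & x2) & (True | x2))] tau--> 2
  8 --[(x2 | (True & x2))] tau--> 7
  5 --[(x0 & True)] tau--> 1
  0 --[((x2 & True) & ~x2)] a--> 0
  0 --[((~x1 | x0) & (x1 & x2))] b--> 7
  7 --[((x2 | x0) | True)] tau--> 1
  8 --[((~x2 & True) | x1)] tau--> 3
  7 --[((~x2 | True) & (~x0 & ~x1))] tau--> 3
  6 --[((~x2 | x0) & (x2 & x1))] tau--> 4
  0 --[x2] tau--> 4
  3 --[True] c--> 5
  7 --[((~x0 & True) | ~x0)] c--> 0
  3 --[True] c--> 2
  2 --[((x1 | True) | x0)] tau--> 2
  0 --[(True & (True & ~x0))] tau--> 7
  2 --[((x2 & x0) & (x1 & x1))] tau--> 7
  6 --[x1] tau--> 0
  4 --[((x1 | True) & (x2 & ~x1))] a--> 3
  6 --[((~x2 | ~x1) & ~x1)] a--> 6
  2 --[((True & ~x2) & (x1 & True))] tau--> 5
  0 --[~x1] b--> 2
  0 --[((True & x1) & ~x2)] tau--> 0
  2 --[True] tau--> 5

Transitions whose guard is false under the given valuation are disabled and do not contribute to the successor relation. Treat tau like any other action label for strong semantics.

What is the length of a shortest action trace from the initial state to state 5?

Answer: 4

Analysis:
BFS to 5:
  L0 = {0}
  L1 = {4,7}
  L2 = {1}
  L3 = {2}
  L4 = {5}
depth(5)=4, e.g. b·tau·tau·tau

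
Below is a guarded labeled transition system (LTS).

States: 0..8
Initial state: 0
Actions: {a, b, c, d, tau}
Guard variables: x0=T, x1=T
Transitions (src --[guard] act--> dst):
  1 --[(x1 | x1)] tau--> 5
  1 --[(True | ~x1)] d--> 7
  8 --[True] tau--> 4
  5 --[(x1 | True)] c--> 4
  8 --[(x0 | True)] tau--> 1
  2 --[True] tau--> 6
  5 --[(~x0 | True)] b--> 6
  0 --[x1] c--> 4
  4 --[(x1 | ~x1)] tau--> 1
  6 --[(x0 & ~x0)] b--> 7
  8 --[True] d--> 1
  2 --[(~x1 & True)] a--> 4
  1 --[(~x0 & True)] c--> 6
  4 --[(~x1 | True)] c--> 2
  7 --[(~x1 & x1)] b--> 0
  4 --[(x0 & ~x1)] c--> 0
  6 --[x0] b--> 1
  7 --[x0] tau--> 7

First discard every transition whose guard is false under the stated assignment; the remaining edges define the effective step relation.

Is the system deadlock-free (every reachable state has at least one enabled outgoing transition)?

Reach set: {0,1,2,4,5,6,7}
  0: c→4  [1 out]
  1: d→7  tau→5  [2 out]
  2: tau→6  [1 out]
  4: c→2  tau→1  [2 out]
  5: b→6  c→4  [2 out]
  6: b→1  [1 out]
  7: tau→7  [1 out]

Answer: DEADLOCK-FREE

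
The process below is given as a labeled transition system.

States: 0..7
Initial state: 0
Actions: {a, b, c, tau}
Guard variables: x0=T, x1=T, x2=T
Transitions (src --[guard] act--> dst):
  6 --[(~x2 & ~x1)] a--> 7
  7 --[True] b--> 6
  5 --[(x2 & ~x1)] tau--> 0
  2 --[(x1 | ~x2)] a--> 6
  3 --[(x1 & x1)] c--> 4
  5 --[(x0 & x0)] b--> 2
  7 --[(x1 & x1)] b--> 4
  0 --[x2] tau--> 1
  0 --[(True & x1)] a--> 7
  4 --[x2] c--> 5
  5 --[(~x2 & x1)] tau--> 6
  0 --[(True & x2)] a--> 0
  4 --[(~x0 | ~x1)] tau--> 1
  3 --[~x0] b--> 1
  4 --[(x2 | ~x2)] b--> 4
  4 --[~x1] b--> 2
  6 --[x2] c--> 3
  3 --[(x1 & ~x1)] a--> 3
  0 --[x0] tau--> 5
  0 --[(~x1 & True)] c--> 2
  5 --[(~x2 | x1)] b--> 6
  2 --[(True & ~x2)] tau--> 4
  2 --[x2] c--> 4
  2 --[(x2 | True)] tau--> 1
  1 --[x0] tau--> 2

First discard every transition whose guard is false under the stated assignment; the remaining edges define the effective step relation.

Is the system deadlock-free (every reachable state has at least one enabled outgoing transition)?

Reach set: {0,1,2,3,4,5,6,7}
  0: a→0  a→7  tau→1  tau→5  [4 out]
  1: tau→2  [1 out]
  2: a→6  c→4  tau→1  [3 out]
  3: c→4  [1 out]
  4: b→4  c→5  [2 out]
  5: b→2  b→6  [2 out]
  6: c→3  [1 out]
  7: b→4  b→6  [2 out]

Answer: DEADLOCK-FREE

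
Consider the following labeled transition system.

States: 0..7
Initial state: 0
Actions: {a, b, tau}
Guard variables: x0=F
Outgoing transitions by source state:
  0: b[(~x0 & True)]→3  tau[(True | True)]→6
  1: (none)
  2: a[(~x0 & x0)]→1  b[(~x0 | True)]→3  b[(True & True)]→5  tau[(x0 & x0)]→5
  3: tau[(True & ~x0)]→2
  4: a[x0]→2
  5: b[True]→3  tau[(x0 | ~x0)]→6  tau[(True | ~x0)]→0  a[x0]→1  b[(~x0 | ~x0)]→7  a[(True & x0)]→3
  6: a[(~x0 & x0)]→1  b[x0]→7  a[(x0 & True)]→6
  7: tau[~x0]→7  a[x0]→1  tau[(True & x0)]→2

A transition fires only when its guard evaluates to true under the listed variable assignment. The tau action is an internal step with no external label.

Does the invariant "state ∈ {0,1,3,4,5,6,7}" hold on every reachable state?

Allowed set {0,1,3,4,5,6,7}
Reach set: {0,2,3,5,6,7}
  0: ok
  2: outside
  3: ok
  5: ok
  6: ok
  7: ok
counterexample path to 2: b·tau

Answer: INVARIANT VIOLATED at state 2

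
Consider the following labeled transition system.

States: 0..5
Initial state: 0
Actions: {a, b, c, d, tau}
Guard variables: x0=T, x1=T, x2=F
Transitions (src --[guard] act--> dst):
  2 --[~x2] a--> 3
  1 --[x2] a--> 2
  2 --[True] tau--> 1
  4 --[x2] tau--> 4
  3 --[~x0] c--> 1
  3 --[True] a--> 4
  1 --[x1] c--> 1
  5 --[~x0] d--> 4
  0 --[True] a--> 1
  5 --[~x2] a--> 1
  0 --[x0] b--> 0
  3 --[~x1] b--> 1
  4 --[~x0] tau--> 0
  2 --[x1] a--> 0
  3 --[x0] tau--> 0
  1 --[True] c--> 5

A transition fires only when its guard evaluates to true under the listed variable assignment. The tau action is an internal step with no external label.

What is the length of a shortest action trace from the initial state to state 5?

Breadth-first toward 5:
  depth 0: {0}
  depth 1: {1}
  depth 2: {5}
first hit 5 at d=2 via a·c

Answer: 2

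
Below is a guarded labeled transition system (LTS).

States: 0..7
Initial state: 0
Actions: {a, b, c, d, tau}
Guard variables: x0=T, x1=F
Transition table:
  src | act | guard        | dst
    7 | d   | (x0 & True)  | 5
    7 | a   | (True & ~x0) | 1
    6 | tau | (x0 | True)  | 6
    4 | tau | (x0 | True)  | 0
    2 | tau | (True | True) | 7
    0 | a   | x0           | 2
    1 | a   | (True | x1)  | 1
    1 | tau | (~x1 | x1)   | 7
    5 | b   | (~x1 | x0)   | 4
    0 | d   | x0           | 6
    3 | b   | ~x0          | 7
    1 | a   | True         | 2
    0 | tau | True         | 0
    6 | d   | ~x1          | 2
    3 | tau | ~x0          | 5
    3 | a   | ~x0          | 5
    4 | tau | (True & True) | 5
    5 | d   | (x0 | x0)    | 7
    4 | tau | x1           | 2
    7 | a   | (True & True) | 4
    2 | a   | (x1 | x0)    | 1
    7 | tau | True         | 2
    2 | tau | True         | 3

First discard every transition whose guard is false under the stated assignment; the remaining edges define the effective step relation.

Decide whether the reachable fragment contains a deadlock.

Reach set: {0,1,2,3,4,5,6,7}
  0: a→2  d→6  tau→0  [3 out]
  1: a→1  a→2  tau→7  [3 out]
  2: a→1  tau→3  tau→7  [3 out]
  3: ∅  [STUCK]
  4: tau→0  tau→5  [2 out]
  5: b→4  d→7  [2 out]
  6: d→2  tau→6  [2 out]
  7: a→4  d→5  tau→2  [3 out]
Path to 3: a·tau

Answer: DEADLOCK at state 3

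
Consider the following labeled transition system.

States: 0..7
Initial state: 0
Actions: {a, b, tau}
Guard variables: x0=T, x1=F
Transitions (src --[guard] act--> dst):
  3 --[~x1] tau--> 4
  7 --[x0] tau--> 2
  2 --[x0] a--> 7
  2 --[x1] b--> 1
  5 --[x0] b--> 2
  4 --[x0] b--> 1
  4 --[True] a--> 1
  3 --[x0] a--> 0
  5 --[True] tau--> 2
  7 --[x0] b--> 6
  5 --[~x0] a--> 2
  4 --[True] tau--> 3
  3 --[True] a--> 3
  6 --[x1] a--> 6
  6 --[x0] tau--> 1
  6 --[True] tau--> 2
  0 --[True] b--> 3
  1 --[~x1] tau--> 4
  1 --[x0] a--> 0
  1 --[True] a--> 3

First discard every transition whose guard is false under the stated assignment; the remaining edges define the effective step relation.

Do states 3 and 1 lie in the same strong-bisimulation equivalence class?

Bisimulation quotient by refinement:
  P[0] = {{0,1,2,3,4,5,6,7}}
  P[1] = {{0},{1,3},{2},{4},{5,7},{6}}
  P[2] = {{0},{1,3},{2},{4},{5},{6},{7}}
7 equivalence class(es) (converged in 3)
class of 3: {1,3}; class of 1: {1,3}

Answer: BISIMILAR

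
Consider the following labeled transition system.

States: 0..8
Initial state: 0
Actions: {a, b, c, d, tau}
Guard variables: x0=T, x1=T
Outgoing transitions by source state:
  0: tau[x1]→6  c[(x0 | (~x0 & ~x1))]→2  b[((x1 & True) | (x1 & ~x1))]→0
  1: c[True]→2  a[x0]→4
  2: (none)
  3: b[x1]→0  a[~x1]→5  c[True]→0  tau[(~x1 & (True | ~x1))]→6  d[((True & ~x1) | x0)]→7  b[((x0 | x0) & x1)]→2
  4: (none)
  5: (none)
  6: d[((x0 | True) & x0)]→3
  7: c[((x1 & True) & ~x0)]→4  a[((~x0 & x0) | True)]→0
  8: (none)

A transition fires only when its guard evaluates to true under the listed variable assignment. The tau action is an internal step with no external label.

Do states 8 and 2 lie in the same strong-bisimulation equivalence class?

Answer: BISIMILAR

Working:
Refine partition for ~:
  π0 = {{0,1,2,3,4,5,6,7,8}}
  π1 = {{0},{1},{2,4,5,8},{3},{6},{7}}
6 equivalence class(es) (converged in 2)
class of 8: {2,4,5,8}; class of 2: {2,4,5,8}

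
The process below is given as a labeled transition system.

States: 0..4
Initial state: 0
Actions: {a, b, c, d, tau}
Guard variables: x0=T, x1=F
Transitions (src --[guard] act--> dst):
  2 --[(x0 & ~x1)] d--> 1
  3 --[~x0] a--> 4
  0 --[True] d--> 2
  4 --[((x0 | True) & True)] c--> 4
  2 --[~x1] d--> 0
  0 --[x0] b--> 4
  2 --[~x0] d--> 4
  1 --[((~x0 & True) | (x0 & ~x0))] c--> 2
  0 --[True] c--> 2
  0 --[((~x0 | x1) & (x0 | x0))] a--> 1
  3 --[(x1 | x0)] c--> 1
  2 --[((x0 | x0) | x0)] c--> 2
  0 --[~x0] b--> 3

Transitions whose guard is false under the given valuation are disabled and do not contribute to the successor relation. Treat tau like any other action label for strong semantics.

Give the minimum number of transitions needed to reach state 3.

Breadth-first toward 3:
  Layer 0: {0}
  Layer 1: {2,4}
  Layer 2: {1}
3 never appears.

Answer: UNREACHABLE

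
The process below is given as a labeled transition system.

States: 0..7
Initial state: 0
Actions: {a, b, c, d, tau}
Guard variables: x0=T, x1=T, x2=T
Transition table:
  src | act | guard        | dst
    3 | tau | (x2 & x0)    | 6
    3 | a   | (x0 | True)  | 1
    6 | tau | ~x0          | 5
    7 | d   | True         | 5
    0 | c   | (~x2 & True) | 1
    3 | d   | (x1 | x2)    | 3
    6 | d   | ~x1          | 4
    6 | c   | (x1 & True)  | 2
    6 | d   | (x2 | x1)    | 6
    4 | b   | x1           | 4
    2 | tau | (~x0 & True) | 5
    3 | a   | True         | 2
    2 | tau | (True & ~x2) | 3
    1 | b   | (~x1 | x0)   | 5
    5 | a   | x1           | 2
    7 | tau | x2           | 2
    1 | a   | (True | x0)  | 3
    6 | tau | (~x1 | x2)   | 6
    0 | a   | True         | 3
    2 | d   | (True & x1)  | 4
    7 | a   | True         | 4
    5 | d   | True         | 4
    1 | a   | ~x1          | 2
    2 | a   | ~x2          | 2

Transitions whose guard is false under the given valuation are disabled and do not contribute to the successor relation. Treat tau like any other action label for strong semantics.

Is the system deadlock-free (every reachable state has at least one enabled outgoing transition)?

Answer: DEADLOCK-FREE

Working:
Reach set: {0,1,2,3,4,5,6}
  0: a→3  [1 out]
  1: a→3  b→5  [2 out]
  2: d→4  [1 out]
  3: a→1  a→2  d→3  tau→6  [4 out]
  4: b→4  [1 out]
  5: a→2  d→4  [2 out]
  6: c→2  d→6  tau→6  [3 out]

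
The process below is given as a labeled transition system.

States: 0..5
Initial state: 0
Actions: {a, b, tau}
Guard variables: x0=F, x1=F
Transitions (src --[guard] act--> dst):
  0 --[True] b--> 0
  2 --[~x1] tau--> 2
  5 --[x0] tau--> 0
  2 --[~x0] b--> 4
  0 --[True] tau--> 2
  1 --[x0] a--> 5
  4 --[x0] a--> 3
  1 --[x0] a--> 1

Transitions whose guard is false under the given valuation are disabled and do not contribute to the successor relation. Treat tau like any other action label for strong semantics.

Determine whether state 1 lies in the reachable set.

4 transition(s) survive guard evaluation.
L0 = {0}
L1 = {2}  cumulative {0,2}
L2 = {4}  cumulative {0,2,4}
Reachable = {0,2,4}

Answer: UNREACHABLE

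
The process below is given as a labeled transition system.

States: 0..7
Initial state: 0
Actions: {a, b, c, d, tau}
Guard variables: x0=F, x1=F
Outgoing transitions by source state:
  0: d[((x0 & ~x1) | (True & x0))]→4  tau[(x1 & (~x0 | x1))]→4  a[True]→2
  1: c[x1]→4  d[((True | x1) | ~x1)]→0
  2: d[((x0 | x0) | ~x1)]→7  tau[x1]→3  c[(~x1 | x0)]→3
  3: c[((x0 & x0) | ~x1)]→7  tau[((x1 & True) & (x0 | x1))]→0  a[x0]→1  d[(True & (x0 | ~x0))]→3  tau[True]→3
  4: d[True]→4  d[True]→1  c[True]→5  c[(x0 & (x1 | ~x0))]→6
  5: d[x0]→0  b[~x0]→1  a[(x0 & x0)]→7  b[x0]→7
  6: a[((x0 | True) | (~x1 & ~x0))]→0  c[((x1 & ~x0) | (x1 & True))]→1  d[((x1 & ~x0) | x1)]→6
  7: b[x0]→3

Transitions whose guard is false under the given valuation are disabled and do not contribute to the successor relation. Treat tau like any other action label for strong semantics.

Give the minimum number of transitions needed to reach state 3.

Layered search for 3:
  depth 0: {0}
  depth 1: {2}
  depth 2: {3,7}
3 enters at depth 2; path a·c

Answer: 2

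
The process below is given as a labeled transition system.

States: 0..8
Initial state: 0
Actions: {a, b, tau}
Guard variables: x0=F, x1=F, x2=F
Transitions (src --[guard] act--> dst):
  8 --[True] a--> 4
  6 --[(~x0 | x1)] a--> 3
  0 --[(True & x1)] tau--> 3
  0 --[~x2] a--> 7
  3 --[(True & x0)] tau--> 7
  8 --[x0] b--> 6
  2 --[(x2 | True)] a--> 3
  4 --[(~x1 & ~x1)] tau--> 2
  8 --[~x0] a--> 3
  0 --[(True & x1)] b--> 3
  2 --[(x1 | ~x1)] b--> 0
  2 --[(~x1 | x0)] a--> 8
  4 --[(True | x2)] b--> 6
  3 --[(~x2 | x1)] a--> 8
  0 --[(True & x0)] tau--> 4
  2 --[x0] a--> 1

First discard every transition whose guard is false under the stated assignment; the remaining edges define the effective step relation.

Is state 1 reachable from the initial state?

Answer: UNREACHABLE

Working:
Guard filter leaves 10 enabled edge(s).
depth 0: {0}
depth 1: {7}  total {0,7}
Reach set: {0,7}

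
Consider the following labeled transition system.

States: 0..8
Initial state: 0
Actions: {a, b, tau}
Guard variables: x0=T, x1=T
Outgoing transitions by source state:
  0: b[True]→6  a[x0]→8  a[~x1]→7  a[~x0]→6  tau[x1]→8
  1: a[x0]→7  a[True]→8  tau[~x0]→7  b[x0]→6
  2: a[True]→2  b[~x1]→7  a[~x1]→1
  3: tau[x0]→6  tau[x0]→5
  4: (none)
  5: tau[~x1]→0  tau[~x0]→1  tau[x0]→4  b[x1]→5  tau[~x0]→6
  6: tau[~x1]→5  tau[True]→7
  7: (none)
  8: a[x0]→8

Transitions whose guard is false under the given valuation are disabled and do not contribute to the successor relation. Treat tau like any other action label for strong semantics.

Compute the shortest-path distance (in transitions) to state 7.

Layered search for 7:
  L0 = {0}
  L1 = {6,8}
  L2 = {7}
first hit 7 at d=2 via b·tau

Answer: 2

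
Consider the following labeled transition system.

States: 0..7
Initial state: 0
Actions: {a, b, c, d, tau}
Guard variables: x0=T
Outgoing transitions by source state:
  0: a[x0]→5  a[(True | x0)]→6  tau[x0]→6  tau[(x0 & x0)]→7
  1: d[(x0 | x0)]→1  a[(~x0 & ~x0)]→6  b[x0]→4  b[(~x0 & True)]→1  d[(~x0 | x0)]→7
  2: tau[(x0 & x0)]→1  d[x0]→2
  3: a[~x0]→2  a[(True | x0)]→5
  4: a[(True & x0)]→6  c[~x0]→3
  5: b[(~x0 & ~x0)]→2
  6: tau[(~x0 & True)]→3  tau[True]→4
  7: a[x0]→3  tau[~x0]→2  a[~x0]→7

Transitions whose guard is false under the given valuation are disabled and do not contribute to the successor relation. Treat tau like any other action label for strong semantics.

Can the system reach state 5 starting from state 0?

Answer: REACHABLE

Analysis:
13 transition(s) survive guard evaluation.
Layer 0: {0}
Layer 1: {5,6,7}  cumulative {0,5,6,7}
Layer 2: {3,4}  cumulative {0,3,4,5,6,7}
R = {0,3,4,5,6,7}
witness 5: a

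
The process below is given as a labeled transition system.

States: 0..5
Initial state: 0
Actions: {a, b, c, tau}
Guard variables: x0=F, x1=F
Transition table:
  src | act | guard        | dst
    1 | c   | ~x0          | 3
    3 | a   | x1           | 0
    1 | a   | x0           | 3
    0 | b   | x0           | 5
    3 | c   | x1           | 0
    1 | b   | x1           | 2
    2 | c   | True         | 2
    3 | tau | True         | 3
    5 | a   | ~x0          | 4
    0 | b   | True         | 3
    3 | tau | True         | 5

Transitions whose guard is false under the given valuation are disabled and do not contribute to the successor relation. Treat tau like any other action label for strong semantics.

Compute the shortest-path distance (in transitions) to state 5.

Breadth-first toward 5:
  depth 0: {0}
  depth 1: {3}
  depth 2: {5}
5 enters at depth 2; path b·tau

Answer: 2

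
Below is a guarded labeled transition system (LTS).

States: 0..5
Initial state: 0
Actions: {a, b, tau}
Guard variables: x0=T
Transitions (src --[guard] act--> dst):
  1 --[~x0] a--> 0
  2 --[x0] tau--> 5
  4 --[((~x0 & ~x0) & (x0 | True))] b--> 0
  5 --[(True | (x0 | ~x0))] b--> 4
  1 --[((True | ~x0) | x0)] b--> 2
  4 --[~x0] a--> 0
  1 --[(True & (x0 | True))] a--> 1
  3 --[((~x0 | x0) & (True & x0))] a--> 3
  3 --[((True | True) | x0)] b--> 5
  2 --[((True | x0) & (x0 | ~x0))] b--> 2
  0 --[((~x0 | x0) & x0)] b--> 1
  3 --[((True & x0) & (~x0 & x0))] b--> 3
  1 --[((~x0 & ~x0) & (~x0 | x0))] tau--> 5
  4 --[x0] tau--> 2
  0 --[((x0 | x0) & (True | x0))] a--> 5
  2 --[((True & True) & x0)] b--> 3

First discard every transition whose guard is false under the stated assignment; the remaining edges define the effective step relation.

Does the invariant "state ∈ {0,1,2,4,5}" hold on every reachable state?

Inv-set: {0,1,2,4,5}
Reachable = {0,1,2,3,4,5}
  0: ok
  1: ok
  2: ok
  3: VIOLATES
  4: ok
  5: ok
counterexample path to 3: b·b·b

Answer: INVARIANT VIOLATED at state 3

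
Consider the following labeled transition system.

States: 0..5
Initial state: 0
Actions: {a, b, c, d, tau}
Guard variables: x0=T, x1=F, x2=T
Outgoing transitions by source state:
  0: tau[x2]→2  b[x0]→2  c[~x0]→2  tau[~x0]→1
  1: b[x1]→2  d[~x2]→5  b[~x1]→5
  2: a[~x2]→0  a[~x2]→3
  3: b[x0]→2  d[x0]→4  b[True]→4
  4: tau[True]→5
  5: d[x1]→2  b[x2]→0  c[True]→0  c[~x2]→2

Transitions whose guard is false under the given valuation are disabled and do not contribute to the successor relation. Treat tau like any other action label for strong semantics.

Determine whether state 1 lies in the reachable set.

Guard filter leaves 9 enabled edge(s).
L0 = {0}
L1 = {2}  now seen {0,2}
R = {0,2}

Answer: UNREACHABLE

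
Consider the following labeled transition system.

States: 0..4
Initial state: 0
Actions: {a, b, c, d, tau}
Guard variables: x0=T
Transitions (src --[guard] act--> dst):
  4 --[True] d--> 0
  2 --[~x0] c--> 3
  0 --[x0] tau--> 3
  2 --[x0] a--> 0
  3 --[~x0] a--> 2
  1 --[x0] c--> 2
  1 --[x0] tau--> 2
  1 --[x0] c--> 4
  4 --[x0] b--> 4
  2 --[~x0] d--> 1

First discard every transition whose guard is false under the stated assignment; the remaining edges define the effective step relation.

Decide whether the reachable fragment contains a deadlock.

Reach set: {0,3}
  0: tau→3  [1 out]
  3: ∅  [STUCK]
witness 3: tau

Answer: DEADLOCK at state 3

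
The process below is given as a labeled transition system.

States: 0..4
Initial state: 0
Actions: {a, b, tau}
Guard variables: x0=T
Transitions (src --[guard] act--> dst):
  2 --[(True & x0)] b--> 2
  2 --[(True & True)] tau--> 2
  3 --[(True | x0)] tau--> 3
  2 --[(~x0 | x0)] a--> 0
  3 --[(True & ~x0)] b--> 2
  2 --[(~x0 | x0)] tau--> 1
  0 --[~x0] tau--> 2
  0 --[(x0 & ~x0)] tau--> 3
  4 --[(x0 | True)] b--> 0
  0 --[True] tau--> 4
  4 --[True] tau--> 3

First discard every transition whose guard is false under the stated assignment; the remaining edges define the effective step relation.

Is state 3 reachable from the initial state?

Answer: REACHABLE

Working:
Guard filter leaves 8 enabled edge(s).
L0 = {0}
L1 = {4}  cumulative {0,4}
L2 = {3}  cumulative {0,3,4}
R = {0,3,4}
trace reaching 3: tau·tau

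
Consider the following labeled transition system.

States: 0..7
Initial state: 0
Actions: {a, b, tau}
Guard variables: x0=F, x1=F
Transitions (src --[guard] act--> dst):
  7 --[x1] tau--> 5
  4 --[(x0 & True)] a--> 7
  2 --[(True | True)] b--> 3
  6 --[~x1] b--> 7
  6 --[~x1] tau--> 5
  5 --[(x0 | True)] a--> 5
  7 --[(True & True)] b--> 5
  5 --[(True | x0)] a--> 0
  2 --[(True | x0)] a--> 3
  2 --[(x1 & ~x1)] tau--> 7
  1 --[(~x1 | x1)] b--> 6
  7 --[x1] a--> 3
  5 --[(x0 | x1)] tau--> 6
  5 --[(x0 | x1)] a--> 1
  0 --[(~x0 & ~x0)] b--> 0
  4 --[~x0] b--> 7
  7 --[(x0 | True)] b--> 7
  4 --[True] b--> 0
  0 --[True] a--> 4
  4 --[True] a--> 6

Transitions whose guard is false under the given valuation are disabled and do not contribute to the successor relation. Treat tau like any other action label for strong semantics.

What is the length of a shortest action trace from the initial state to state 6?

Layered search for 6:
  Layer 0: {0}
  Layer 1: {4}
  Layer 2: {6,7}
6 enters at depth 2; path a·a

Answer: 2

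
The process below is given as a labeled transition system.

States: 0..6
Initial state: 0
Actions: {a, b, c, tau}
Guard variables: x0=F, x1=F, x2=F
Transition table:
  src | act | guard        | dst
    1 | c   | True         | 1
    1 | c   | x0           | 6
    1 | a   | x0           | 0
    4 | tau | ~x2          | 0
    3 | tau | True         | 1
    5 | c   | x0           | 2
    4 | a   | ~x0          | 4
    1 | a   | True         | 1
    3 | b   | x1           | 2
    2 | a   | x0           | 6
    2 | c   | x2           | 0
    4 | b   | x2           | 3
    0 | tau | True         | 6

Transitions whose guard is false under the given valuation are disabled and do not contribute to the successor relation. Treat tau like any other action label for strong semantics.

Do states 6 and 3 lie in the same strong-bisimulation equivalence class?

Bisimulation quotient by refinement:
  π0 = {{0,1,2,3,4,5,6}}
  π1 = {{0,3},{1},{2,5,6},{4}}
  π2 = {{0},{1},{2,5,6},{3},{4}}
Fixed point at round 3; 5 class(es).
class of 6: {2,5,6}; class of 3: {3}

Answer: NOT BISIMILAR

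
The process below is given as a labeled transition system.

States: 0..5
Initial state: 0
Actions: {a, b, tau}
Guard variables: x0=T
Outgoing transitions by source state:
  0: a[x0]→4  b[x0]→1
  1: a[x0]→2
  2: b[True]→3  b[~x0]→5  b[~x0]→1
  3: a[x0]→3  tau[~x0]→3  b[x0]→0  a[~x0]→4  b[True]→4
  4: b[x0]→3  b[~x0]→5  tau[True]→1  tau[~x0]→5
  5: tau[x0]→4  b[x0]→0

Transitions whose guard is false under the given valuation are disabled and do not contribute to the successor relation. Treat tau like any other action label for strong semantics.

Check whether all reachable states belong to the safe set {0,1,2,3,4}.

Answer: INVARIANT HOLDS

Trace:
Safe = {0,1,2,3,4}
Reachable = {0,1,2,3,4}
  0: safe
  1: safe
  2: safe
  3: safe
  4: safe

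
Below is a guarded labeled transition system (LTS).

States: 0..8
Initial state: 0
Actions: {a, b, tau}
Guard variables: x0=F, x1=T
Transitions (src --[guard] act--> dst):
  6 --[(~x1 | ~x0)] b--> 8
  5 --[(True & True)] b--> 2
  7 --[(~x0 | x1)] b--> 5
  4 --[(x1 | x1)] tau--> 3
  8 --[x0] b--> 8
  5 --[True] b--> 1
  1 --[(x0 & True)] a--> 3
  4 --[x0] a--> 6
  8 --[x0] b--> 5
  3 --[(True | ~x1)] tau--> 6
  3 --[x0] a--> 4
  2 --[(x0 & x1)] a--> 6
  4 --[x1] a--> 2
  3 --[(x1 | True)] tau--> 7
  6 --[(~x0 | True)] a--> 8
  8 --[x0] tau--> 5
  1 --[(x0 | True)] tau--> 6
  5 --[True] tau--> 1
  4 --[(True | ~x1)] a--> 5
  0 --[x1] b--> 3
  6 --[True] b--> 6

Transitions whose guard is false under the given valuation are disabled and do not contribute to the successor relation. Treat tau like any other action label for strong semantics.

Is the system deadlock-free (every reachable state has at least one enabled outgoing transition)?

Answer: DEADLOCK at state 2

Analysis:
Reach set: {0,1,2,3,5,6,7,8}
  0: b→3  [1 out]
  1: tau→6  [1 out]
  2: ∅  [deadlock]
  3: tau→6  tau→7  [2 out]
  5: b→1  b→2  tau→1  [3 out]
  6: a→8  b→6  b→8  [3 out]
  7: b→5  [1 out]
  8: ∅  [deadlock]
trace reaching 2: b·tau·b·b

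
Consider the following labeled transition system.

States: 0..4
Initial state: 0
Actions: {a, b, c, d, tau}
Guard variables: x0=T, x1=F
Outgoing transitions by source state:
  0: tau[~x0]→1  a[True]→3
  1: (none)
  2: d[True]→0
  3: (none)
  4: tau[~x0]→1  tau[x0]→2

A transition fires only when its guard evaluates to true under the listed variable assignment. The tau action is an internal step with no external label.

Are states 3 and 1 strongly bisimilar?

Refine partition for ~:
  π0 = {{0,1,2,3,4}}
  π1 = {{0},{1,3},{2},{4}}
4 equivalence class(es) (converged in 2)
class of 3: {1,3}; class of 1: {1,3}

Answer: BISIMILAR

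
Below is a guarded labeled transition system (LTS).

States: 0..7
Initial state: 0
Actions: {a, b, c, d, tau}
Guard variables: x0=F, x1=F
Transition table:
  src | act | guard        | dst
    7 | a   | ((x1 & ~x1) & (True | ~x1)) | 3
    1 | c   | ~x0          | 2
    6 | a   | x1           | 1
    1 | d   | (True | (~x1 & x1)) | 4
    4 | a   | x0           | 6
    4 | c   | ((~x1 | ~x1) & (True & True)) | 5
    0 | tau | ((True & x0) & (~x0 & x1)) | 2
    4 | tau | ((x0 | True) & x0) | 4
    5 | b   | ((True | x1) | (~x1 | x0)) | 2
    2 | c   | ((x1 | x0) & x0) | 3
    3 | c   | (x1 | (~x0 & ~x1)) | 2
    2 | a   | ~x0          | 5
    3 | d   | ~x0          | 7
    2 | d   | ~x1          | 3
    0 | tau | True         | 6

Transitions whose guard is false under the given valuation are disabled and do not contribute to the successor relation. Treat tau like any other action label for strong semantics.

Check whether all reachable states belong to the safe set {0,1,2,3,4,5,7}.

Allowed set {0,1,2,3,4,5,7}
Reach set: {0,6}
  0: safe
  6: VIOLATES
counterexample path to 6: tau

Answer: INVARIANT VIOLATED at state 6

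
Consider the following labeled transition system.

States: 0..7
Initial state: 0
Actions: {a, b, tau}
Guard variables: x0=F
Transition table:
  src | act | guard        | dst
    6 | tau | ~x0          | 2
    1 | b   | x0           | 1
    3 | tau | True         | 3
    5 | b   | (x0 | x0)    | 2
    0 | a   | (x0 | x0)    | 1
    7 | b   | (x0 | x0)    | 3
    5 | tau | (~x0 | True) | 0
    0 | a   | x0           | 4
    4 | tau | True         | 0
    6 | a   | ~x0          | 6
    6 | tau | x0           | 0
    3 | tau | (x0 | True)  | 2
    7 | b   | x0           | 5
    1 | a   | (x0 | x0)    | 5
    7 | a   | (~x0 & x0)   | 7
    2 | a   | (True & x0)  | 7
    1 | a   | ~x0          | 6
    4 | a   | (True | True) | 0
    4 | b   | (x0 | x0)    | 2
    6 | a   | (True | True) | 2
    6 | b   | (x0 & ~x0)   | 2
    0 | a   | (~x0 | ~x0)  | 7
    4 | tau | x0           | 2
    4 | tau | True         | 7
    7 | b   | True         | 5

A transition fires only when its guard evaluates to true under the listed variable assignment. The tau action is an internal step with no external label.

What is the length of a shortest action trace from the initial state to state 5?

Answer: 2

Analysis:
BFS to 5:
  Layer 0: {0}
  Layer 1: {7}
  Layer 2: {5}
depth(5)=2, e.g. a·b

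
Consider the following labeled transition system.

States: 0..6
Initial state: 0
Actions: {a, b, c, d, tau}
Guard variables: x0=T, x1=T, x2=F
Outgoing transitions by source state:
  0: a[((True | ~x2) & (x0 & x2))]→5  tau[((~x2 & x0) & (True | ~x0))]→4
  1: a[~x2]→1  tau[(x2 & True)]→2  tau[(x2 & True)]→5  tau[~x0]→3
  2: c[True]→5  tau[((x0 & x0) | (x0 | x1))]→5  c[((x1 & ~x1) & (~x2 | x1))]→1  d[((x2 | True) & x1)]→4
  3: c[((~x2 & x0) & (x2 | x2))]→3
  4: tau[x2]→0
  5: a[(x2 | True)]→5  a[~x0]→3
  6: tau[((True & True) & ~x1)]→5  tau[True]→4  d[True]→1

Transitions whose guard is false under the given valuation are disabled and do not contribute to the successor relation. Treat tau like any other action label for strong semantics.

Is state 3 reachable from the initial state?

After dropping false guards: 8 live edges.
depth 0: {0}
depth 1: {4}  cumulative {0,4}
R = {0,4}

Answer: UNREACHABLE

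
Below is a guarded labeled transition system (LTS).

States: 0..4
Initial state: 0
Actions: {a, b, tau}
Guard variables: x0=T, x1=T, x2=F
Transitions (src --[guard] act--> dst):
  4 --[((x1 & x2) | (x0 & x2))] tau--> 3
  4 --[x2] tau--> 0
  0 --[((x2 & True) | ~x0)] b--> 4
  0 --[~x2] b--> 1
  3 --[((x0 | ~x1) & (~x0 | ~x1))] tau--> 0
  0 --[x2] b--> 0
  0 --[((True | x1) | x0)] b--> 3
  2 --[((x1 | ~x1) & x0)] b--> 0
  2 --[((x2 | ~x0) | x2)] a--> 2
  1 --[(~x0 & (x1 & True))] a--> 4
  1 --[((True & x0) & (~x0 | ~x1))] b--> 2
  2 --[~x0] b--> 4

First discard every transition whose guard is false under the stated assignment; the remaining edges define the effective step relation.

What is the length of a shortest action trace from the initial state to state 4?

BFS to 4:
  L0 = {0}
  L1 = {1,3}
4 never appears.

Answer: UNREACHABLE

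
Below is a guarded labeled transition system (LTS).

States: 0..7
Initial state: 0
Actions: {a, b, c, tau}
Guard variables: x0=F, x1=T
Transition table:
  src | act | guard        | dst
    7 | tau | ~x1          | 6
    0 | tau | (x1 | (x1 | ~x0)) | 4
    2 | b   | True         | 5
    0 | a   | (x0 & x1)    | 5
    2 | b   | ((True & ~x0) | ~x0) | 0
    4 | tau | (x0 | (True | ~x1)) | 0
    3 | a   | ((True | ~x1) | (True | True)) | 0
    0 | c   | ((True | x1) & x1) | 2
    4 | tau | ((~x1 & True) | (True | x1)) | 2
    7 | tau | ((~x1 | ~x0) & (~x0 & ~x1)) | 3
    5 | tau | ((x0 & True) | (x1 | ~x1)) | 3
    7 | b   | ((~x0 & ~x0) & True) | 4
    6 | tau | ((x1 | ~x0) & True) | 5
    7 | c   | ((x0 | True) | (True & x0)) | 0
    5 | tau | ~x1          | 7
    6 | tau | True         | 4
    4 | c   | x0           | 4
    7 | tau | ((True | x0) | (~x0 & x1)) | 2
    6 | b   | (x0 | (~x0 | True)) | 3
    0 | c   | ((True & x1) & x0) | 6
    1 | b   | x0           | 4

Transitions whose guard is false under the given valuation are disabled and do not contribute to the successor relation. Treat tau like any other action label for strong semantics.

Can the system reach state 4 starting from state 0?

Guard filter leaves 14 enabled edge(s).
L0 = {0}
L1 = {2,4}  total {0,2,4}
L2 = {5}  total {0,2,4,5}
L3 = {3}  total {0,2,3,4,5}
Reachable = {0,2,3,4,5}
witness 4: tau

Answer: REACHABLE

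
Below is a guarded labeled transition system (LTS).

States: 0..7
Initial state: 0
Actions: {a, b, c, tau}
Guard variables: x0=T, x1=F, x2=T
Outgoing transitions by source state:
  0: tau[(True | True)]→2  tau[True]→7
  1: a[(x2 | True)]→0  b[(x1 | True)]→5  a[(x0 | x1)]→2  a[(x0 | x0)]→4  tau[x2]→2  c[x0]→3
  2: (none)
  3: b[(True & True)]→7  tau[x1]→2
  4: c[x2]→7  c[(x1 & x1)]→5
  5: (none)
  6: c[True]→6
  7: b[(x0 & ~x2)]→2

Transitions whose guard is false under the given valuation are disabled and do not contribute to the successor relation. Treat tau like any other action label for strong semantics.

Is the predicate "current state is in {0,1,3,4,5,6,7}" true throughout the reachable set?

Answer: INVARIANT VIOLATED at state 2

Trace:
Safe = {0,1,3,4,5,6,7}
R = {0,2,7}
  0: safe
  2: ✗ unsafe
  7: safe
counterexample path to 2: tau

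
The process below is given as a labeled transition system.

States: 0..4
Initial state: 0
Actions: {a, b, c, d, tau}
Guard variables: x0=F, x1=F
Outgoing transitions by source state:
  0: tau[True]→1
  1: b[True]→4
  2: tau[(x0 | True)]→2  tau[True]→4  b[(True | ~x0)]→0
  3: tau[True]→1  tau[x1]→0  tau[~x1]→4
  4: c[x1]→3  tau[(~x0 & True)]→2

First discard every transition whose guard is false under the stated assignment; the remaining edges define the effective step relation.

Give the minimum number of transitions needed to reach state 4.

Layered search for 4:
  L0 = {0}
  L1 = {1}
  L2 = {4}
first hit 4 at d=2 via tau·b

Answer: 2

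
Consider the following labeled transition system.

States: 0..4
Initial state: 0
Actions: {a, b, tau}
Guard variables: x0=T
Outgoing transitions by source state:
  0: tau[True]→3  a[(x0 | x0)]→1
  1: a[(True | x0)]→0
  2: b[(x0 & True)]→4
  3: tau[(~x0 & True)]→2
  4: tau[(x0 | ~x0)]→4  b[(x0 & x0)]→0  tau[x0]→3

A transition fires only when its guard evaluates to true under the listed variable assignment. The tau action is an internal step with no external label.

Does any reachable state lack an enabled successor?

Reachable = {0,1,3}
  0: a→1  tau→3  [2 exit(s)]
  1: a→0  [1 exit(s)]
  3: ∅  [no exit]
trace reaching 3: tau

Answer: DEADLOCK at state 3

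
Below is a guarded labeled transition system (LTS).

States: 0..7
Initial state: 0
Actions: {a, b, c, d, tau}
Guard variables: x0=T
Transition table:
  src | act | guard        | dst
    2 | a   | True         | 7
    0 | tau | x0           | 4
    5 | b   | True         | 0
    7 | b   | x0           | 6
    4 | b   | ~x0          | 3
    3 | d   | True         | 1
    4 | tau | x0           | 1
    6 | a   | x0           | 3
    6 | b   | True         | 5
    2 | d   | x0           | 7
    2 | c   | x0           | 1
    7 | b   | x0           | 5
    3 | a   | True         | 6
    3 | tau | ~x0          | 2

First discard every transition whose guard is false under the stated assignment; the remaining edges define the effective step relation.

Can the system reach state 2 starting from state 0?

12 transition(s) survive guard evaluation.
depth 0: {0}
depth 1: {4}  cumulative {0,4}
depth 2: {1}  cumulative {0,1,4}
Reachable = {0,1,4}

Answer: UNREACHABLE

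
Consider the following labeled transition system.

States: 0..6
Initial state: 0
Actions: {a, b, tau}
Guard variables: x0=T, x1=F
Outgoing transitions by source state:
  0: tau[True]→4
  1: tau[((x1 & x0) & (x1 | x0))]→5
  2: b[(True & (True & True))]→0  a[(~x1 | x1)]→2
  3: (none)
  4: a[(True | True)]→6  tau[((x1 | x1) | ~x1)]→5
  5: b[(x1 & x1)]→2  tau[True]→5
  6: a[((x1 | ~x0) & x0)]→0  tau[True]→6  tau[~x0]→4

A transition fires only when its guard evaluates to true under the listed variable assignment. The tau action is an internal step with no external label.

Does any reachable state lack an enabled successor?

R = {0,4,5,6}
  0: tau→4  [deg 1]
  4: a→6  tau→5  [deg 2]
  5: tau→5  [deg 1]
  6: tau→6  [deg 1]

Answer: DEADLOCK-FREE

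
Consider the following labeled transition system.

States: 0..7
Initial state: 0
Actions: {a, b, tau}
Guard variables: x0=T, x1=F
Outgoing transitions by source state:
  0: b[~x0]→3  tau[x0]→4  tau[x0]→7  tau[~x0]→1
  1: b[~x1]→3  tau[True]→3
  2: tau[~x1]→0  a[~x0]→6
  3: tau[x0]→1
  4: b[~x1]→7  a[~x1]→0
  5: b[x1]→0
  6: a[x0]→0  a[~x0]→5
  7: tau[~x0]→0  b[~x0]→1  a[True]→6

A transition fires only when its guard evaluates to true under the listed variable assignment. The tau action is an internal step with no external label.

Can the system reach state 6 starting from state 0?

10 transition(s) survive guard evaluation.
depth 0: {0}
depth 1: {4,7}  now seen {0,4,7}
depth 2: {6}  now seen {0,4,6,7}
R = {0,4,6,7}
Path to 6: tau·a

Answer: REACHABLE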